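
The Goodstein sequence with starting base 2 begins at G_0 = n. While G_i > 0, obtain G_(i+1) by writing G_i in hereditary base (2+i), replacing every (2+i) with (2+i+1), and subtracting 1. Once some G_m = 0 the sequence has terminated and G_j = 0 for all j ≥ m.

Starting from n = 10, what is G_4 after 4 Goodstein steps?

base 2: 10 = 2^(2 + 1) + 2; at 3: 3^(3 + 1) + 3 = 84; next = 83
base 3: 83 = 3^(3 + 1) + 2; at 4: 4^(4 + 1) + 2 = 1026; next = 1025
base 4: 1025 = 4^(4 + 1) + 1; at 5: 5^(5 + 1) + 1 = 15626; next = 15625
base 5: 15625 = 5^(5 + 1); at 6: 6^(6 + 1) = 279936; next = 279935

279935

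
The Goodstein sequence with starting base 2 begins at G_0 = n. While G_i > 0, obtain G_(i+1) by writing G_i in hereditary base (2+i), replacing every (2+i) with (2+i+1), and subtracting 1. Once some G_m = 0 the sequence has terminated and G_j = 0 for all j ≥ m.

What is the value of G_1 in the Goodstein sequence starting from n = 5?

27

G_0=5  [base 2] 2^2 + 1  →[2↦3]→  3^3 + 1 = 28  −1 ⇒ G_1=27
G_1=27  [base 3] 3^3  →[3↦4]→  4^4 = 256  −1 ⇒ G_2=255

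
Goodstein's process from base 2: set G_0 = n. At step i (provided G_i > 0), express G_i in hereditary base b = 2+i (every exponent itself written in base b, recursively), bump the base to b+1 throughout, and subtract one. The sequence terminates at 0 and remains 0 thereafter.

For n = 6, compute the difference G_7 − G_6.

G_0 = 6. HB_2(6) = 2^2 + 2. Bump = 30. G_1 = 29.
G_1 = 29. HB_3(29) = 3^3 + 2. Bump = 258. G_2 = 257.
G_2 = 257. HB_4(257) = 4^4 + 1. Bump = 3126. G_3 = 3125.
G_3 = 3125. HB_5(3125) = 5^5. Bump = 46656. G_4 = 46655.
G_4 = 46655. HB_6(46655) = 5·6^5 + 5·6^4 + 5·6^3 + 5·6^2 + 5·6 + 5. Bump = 98040. G_5 = 98039.
G_5 = 98039. HB_7(98039) = 5·7^5 + 5·7^4 + 5·7^3 + 5·7^2 + 5·7 + 4. Bump = 187244. G_6 = 187243.
G_6 = 187243. HB_8(187243) = 5·8^5 + 5·8^4 + 5·8^3 + 5·8^2 + 5·8 + 3. Bump = 332148. G_7 = 332147.

144904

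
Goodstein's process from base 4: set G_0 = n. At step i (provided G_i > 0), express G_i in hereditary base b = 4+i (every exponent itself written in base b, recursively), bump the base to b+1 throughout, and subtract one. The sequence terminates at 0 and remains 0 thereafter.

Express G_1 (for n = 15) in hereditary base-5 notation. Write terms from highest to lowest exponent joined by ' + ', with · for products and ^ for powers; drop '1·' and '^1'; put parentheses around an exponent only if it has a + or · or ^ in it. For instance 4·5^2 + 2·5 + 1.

3·5 + 2

[0] 15 ≡ 3·4 + 3 (base 4). Lift 5: 18. −1: 17.
[1] 17 ≡ 3·5 + 2 (base 5). Lift 6: 20. −1: 19.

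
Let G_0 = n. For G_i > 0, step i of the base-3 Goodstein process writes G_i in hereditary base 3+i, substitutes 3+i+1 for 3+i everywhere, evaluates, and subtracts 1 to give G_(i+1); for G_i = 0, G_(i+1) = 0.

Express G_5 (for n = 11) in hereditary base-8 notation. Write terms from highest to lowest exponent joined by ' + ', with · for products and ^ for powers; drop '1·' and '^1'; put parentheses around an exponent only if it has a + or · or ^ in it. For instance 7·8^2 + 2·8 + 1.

5·8 + 3

11 —HB3→ 3^2 + 2 —bump→ 4^2 + 2 = 18 —(−1)→ 17
17 —HB4→ 4^2 + 1 —bump→ 5^2 + 1 = 26 —(−1)→ 25
25 —HB5→ 5^2 —bump→ 6^2 = 36 —(−1)→ 35
35 —HB6→ 5·6 + 5 —bump→ 5·7 + 5 = 40 —(−1)→ 39
39 —HB7→ 5·7 + 4 —bump→ 5·8 + 4 = 44 —(−1)→ 43
43 —HB8→ 5·8 + 3 —bump→ 5·9 + 3 = 48 —(−1)→ 47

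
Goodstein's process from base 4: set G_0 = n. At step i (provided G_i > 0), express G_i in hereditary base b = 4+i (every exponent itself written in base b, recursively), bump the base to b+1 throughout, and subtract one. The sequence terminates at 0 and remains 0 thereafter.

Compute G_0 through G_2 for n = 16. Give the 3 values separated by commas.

(0) 16|_4 = 4^2 ↦ 5^2|_5 = 25 ⇒ 24
(1) 24|_5 = 4·5 + 4 ↦ 4·6 + 4|_6 = 28 ⇒ 27

16, 24, 27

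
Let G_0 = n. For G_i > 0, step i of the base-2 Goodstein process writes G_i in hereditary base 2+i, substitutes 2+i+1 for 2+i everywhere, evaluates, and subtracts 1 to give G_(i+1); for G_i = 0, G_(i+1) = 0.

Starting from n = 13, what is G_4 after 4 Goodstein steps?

G_0=13  [base 2] 2^(2 + 1) + 2^2 + 1  →[2↦3]→  3^(3 + 1) + 3^3 + 1 = 109  −1 ⇒ G_1=108
G_1=108  [base 3] 3^(3 + 1) + 3^3  →[3↦4]→  4^(4 + 1) + 4^4 = 1280  −1 ⇒ G_2=1279
G_2=1279  [base 4] 4^(4 + 1) + 3·4^3 + 3·4^2 + 3·4 + 3  →[4↦5]→  5^(5 + 1) + 3·5^3 + 3·5^2 + 3·5 + 3 = 16093  −1 ⇒ G_3=16092
G_3=16092  [base 5] 5^(5 + 1) + 3·5^3 + 3·5^2 + 3·5 + 2  →[5↦6]→  6^(6 + 1) + 3·6^3 + 3·6^2 + 3·6 + 2 = 280712  −1 ⇒ G_4=280711

280711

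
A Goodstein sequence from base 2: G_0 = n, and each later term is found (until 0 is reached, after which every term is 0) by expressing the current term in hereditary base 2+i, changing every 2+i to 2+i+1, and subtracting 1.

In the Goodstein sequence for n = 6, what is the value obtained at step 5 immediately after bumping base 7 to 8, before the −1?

base 2: 6 = 2^2 + 2; at 3: 3^3 + 3 = 30; next = 29
base 3: 29 = 3^3 + 2; at 4: 4^4 + 2 = 258; next = 257
base 4: 257 = 4^4 + 1; at 5: 5^5 + 1 = 3126; next = 3125
base 5: 3125 = 5^5; at 6: 6^6 = 46656; next = 46655
base 6: 46655 = 5·6^5 + 5·6^4 + 5·6^3 + 5·6^2 + 5·6 + 5; at 7: 5·7^5 + 5·7^4 + 5·7^3 + 5·7^2 + 5·7 + 5 = 98040; next = 98039
base 7: 98039 = 5·7^5 + 5·7^4 + 5·7^3 + 5·7^2 + 5·7 + 4; at 8: 5·8^5 + 5·8^4 + 5·8^3 + 5·8^2 + 5·8 + 4 = 187244; next = 187243

187244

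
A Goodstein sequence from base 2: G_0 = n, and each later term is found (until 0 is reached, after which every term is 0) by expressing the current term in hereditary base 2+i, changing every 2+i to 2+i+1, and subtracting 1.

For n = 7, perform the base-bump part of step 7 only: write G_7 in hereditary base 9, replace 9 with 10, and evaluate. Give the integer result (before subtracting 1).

[0] 7 ≡ 2^2 + 2 + 1 (base 2). Lift 3: 31. −1: 30.
[1] 30 ≡ 3^3 + 3 (base 3). Lift 4: 260. −1: 259.
[2] 259 ≡ 4^4 + 3 (base 4). Lift 5: 3128. −1: 3127.
[3] 3127 ≡ 5^5 + 2 (base 5). Lift 6: 46658. −1: 46657.
[4] 46657 ≡ 6^6 + 1 (base 6). Lift 7: 823544. −1: 823543.
[5] 823543 ≡ 7^7 (base 7). Lift 8: 16777216. −1: 16777215.
[6] 16777215 ≡ 7·8^7 + 7·8^6 + 7·8^5 + 7·8^4 + 7·8^3 + 7·8^2 + 7·8 + 7 (base 8). Lift 9: 37665880. −1: 37665879.

77777776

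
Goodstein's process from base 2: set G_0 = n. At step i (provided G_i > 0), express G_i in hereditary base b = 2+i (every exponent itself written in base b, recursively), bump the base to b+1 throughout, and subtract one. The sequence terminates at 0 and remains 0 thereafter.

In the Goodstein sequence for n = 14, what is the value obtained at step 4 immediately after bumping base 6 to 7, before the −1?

5862841

step 0: 14 = 2^(2 + 1) + 2^2 + 2; sub 3 for 2: 3^(3 + 1) + 3^3 + 3; = 111; G_1 = 111−1 = 110
step 1: 110 = 3^(3 + 1) + 3^3 + 2; sub 4 for 3: 4^(4 + 1) + 4^4 + 2; = 1282; G_2 = 1282−1 = 1281
step 2: 1281 = 4^(4 + 1) + 4^4 + 1; sub 5 for 4: 5^(5 + 1) + 5^5 + 1; = 18751; G_3 = 18751−1 = 18750
step 3: 18750 = 5^(5 + 1) + 5^5; sub 6 for 5: 6^(6 + 1) + 6^6; = 326592; G_4 = 326592−1 = 326591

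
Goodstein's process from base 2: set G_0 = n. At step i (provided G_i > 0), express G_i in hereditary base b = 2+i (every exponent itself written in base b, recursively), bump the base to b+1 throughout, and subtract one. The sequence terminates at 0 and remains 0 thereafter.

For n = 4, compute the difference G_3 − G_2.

G_0 = 4. HB_2(4) = 2^2. Bump = 27. G_1 = 26.
G_1 = 26. HB_3(26) = 2·3^2 + 2·3 + 2. Bump = 42. G_2 = 41.
G_2 = 41. HB_4(41) = 2·4^2 + 2·4 + 1. Bump = 61. G_3 = 60.

19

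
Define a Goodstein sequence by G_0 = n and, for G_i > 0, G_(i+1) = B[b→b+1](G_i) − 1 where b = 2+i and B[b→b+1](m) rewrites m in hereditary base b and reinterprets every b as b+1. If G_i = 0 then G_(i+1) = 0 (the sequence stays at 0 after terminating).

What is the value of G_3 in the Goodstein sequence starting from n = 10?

base 2: 10 = 2^(2 + 1) + 2; at 3: 3^(3 + 1) + 3 = 84; next = 83
base 3: 83 = 3^(3 + 1) + 2; at 4: 4^(4 + 1) + 2 = 1026; next = 1025
base 4: 1025 = 4^(4 + 1) + 1; at 5: 5^(5 + 1) + 1 = 15626; next = 15625

15625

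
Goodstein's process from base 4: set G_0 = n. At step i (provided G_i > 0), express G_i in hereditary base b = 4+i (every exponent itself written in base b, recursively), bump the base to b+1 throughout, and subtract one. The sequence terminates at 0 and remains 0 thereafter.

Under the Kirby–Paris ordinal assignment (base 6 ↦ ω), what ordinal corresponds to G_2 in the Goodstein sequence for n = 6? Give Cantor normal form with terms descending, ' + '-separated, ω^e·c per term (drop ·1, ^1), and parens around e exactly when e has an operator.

ω

(0) 6|_4 = 4 + 2 ↦ 5 + 2|_5 = 7 ⇒ 6
(1) 6|_5 = 5 + 1 ↦ 6 + 1|_6 = 7 ⇒ 6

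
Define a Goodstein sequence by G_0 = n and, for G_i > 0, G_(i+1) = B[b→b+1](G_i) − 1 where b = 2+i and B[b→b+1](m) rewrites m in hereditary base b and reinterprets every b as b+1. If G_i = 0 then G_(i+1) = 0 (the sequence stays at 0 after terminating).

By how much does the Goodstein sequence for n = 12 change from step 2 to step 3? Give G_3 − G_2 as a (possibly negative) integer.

12 —HB2→ 2^(2 + 1) + 2^2 —bump→ 3^(3 + 1) + 3^3 = 108 —(−1)→ 107
107 —HB3→ 3^(3 + 1) + 2·3^2 + 2·3 + 2 —bump→ 4^(4 + 1) + 2·4^2 + 2·4 + 2 = 1066 —(−1)→ 1065
1065 —HB4→ 4^(4 + 1) + 2·4^2 + 2·4 + 1 —bump→ 5^(5 + 1) + 2·5^2 + 2·5 + 1 = 15686 —(−1)→ 15685

14620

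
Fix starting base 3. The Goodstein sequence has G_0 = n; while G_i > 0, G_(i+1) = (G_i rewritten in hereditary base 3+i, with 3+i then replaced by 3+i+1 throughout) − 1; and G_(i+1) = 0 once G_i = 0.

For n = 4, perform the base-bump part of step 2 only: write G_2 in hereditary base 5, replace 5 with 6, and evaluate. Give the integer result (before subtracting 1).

4

step 0: 4 = 3 + 1; sub 4 for 3: 4 + 1; = 5; G_1 = 5−1 = 4
step 1: 4 = 4; sub 5 for 4: 5; = 5; G_2 = 5−1 = 4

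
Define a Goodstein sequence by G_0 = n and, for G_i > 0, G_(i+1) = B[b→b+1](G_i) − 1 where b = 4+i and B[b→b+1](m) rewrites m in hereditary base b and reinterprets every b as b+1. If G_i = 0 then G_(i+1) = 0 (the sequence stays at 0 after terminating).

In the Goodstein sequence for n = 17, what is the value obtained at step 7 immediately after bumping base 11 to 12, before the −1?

17 —HB4→ 4^2 + 1 —bump→ 5^2 + 1 = 26 —(−1)→ 25
25 —HB5→ 5^2 —bump→ 6^2 = 36 —(−1)→ 35
35 —HB6→ 5·6 + 5 —bump→ 5·7 + 5 = 40 —(−1)→ 39
39 —HB7→ 5·7 + 4 —bump→ 5·8 + 4 = 44 —(−1)→ 43
43 —HB8→ 5·8 + 3 —bump→ 5·9 + 3 = 48 —(−1)→ 47
47 —HB9→ 5·9 + 2 —bump→ 5·10 + 2 = 52 —(−1)→ 51
51 —HB10→ 5·10 + 1 —bump→ 5·11 + 1 = 56 —(−1)→ 55
55 —HB11→ 5·11 —bump→ 5·12 = 60 —(−1)→ 59

60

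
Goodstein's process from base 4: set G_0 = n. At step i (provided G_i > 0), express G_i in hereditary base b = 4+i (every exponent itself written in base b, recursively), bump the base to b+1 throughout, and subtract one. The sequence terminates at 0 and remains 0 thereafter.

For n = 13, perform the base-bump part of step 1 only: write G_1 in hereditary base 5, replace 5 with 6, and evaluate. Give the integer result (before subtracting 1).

base 4: 13 = 3·4 + 1; at 5: 3·5 + 1 = 16; next = 15
base 5: 15 = 3·5; at 6: 3·6 = 18; next = 17

18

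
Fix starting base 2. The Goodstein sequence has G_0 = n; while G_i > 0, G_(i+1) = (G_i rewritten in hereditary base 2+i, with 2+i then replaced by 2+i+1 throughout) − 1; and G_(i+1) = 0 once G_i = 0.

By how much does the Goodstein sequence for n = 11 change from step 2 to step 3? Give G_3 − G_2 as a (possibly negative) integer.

(0) 11|_2 = 2^(2 + 1) + 2 + 1 ↦ 3^(3 + 1) + 3 + 1|_3 = 85 ⇒ 84
(1) 84|_3 = 3^(3 + 1) + 3 ↦ 4^(4 + 1) + 4|_4 = 1028 ⇒ 1027
(2) 1027|_4 = 4^(4 + 1) + 3 ↦ 5^(5 + 1) + 3|_5 = 15628 ⇒ 15627

14600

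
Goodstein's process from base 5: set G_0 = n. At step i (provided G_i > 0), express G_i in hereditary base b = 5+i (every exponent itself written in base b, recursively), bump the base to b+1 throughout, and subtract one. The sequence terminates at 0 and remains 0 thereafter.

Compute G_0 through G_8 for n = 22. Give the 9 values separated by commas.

22, 25, 28, 31, 33, 35, 37, 39, 41

G_0=22  [base 5] 4·5 + 2  →[5↦6]→  4·6 + 2 = 26  −1 ⇒ G_1=25
G_1=25  [base 6] 4·6 + 1  →[6↦7]→  4·7 + 1 = 29  −1 ⇒ G_2=28
G_2=28  [base 7] 4·7  →[7↦8]→  4·8 = 32  −1 ⇒ G_3=31
G_3=31  [base 8] 3·8 + 7  →[8↦9]→  3·9 + 7 = 34  −1 ⇒ G_4=33
G_4=33  [base 9] 3·9 + 6  →[9↦10]→  3·10 + 6 = 36  −1 ⇒ G_5=35
G_5=35  [base 10] 3·10 + 5  →[10↦11]→  3·11 + 5 = 38  −1 ⇒ G_6=37
G_6=37  [base 11] 3·11 + 4  →[11↦12]→  3·12 + 4 = 40  −1 ⇒ G_7=39
G_7=39  [base 12] 3·12 + 3  →[12↦13]→  3·13 + 3 = 42  −1 ⇒ G_8=41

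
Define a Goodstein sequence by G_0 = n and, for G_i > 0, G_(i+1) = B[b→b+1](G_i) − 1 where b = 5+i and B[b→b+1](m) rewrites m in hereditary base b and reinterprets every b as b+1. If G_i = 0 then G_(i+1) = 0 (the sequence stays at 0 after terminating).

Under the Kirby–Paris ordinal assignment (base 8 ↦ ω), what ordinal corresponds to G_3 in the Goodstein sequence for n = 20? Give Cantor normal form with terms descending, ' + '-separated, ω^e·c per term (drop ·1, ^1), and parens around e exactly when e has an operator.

G_0 = 20. HB_5(20) = 4·5. Bump = 24. G_1 = 23.
G_1 = 23. HB_6(23) = 3·6 + 5. Bump = 26. G_2 = 25.
G_2 = 25. HB_7(25) = 3·7 + 4. Bump = 28. G_3 = 27.
G_3 = 27. HB_8(27) = 3·8 + 3. Bump = 30. G_4 = 29.

ω·3 + 3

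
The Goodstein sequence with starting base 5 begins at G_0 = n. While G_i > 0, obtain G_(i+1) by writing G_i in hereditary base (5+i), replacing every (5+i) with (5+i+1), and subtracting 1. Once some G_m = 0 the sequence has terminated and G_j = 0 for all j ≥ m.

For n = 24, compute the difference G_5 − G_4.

[0] 24 ≡ 4·5 + 4 (base 5). Lift 6: 28. −1: 27.
[1] 27 ≡ 4·6 + 3 (base 6). Lift 7: 31. −1: 30.
[2] 30 ≡ 4·7 + 2 (base 7). Lift 8: 34. −1: 33.
[3] 33 ≡ 4·8 + 1 (base 8). Lift 9: 37. −1: 36.
[4] 36 ≡ 4·9 (base 9). Lift 10: 40. −1: 39.

3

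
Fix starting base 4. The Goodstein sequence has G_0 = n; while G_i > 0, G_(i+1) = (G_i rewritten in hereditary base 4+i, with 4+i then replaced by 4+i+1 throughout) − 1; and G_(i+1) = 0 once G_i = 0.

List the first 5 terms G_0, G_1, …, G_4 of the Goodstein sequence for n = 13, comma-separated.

step 0: 13 = 3·4 + 1; sub 5 for 4: 3·5 + 1; = 16; G_1 = 16−1 = 15
step 1: 15 = 3·5; sub 6 for 5: 3·6; = 18; G_2 = 18−1 = 17
step 2: 17 = 2·6 + 5; sub 7 for 6: 2·7 + 5; = 19; G_3 = 19−1 = 18
step 3: 18 = 2·7 + 4; sub 8 for 7: 2·8 + 4; = 20; G_4 = 20−1 = 19

13, 15, 17, 18, 19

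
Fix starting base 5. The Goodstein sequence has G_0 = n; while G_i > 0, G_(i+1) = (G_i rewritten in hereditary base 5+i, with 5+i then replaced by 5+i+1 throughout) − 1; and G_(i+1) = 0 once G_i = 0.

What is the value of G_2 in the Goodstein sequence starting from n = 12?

14

12 —HB5→ 2·5 + 2 —bump→ 2·6 + 2 = 14 —(−1)→ 13
13 —HB6→ 2·6 + 1 —bump→ 2·7 + 1 = 15 —(−1)→ 14
14 —HB7→ 2·7 —bump→ 2·8 = 16 —(−1)→ 15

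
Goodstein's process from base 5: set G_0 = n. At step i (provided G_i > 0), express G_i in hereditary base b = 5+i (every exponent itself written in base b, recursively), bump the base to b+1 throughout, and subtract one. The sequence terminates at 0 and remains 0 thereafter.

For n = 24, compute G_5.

39

step 0: 24 = 4·5 + 4; sub 6 for 5: 4·6 + 4; = 28; G_1 = 28−1 = 27
step 1: 27 = 4·6 + 3; sub 7 for 6: 4·7 + 3; = 31; G_2 = 31−1 = 30
step 2: 30 = 4·7 + 2; sub 8 for 7: 4·8 + 2; = 34; G_3 = 34−1 = 33
step 3: 33 = 4·8 + 1; sub 9 for 8: 4·9 + 1; = 37; G_4 = 37−1 = 36
step 4: 36 = 4·9; sub 10 for 9: 4·10; = 40; G_5 = 40−1 = 39
step 5: 39 = 3·10 + 9; sub 11 for 10: 3·11 + 9; = 42; G_6 = 42−1 = 41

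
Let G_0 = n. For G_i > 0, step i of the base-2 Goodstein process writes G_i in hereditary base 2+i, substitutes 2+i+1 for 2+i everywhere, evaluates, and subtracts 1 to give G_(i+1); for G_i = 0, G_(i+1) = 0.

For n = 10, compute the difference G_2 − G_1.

942

G_0 = 10. HB_2(10) = 2^(2 + 1) + 2. Bump = 84. G_1 = 83.
G_1 = 83. HB_3(83) = 3^(3 + 1) + 2. Bump = 1026. G_2 = 1025.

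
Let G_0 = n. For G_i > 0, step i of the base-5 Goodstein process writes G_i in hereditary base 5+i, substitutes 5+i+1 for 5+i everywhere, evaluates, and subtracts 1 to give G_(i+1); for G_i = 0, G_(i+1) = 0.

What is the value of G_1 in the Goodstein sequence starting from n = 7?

G_0=7  [base 5] 5 + 2  →[5↦6]→  6 + 2 = 8  −1 ⇒ G_1=7
G_1=7  [base 6] 6 + 1  →[6↦7]→  7 + 1 = 8  −1 ⇒ G_2=7

7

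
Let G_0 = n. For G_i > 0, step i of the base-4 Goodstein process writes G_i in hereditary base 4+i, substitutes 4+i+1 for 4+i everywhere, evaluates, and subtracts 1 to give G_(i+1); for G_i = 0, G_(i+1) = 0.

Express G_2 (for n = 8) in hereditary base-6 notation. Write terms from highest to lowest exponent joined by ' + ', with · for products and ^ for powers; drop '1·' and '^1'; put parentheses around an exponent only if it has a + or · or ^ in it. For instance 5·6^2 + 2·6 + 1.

6 + 3

G_0 = 8. HB_4(8) = 2·4. Bump = 10. G_1 = 9.
G_1 = 9. HB_5(9) = 5 + 4. Bump = 10. G_2 = 9.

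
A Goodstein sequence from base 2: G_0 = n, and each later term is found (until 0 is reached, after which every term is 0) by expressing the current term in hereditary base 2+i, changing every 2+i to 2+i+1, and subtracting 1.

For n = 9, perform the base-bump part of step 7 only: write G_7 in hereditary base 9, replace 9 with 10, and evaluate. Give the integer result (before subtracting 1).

G_0=9  [base 2] 2^(2 + 1) + 1  →[2↦3]→  3^(3 + 1) + 1 = 82  −1 ⇒ G_1=81
G_1=81  [base 3] 3^(3 + 1)  →[3↦4]→  4^(4 + 1) = 1024  −1 ⇒ G_2=1023
G_2=1023  [base 4] 3·4^4 + 3·4^3 + 3·4^2 + 3·4 + 3  →[4↦5]→  3·5^5 + 3·5^3 + 3·5^2 + 3·5 + 3 = 9843  −1 ⇒ G_3=9842
G_3=9842  [base 5] 3·5^5 + 3·5^3 + 3·5^2 + 3·5 + 2  →[5↦6]→  3·6^6 + 3·6^3 + 3·6^2 + 3·6 + 2 = 140744  −1 ⇒ G_4=140743
G_4=140743  [base 6] 3·6^6 + 3·6^3 + 3·6^2 + 3·6 + 1  →[6↦7]→  3·7^7 + 3·7^3 + 3·7^2 + 3·7 + 1 = 2471827  −1 ⇒ G_5=2471826
G_5=2471826  [base 7] 3·7^7 + 3·7^3 + 3·7^2 + 3·7  →[7↦8]→  3·8^8 + 3·8^3 + 3·8^2 + 3·8 = 50333400  −1 ⇒ G_6=50333399
G_6=50333399  [base 8] 3·8^8 + 3·8^3 + 3·8^2 + 2·8 + 7  →[8↦9]→  3·9^9 + 3·9^3 + 3·9^2 + 2·9 + 7 = 1162263922  −1 ⇒ G_7=1162263921
G_7=1162263921  [base 9] 3·9^9 + 3·9^3 + 3·9^2 + 2·9 + 6  →[9↦10]→  3·10^10 + 3·10^3 + 3·10^2 + 2·10 + 6 = 30000003326  −1 ⇒ G_8=30000003325

30000003326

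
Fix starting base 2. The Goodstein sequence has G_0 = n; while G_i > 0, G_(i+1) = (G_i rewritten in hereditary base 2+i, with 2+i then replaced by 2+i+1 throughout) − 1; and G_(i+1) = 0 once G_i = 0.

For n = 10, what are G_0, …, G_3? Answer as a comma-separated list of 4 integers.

[0] 10 ≡ 2^(2 + 1) + 2 (base 2). Lift 3: 84. −1: 83.
[1] 83 ≡ 3^(3 + 1) + 2 (base 3). Lift 4: 1026. −1: 1025.
[2] 1025 ≡ 4^(4 + 1) + 1 (base 4). Lift 5: 15626. −1: 15625.

10, 83, 1025, 15625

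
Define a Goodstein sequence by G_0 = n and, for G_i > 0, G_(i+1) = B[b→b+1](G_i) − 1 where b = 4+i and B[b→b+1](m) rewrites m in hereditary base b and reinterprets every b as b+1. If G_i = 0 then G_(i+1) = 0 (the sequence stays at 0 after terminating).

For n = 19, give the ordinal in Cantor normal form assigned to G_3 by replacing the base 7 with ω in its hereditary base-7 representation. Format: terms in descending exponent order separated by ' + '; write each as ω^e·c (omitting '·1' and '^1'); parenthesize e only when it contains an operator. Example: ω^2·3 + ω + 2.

ω^2

[0] 19 ≡ 4^2 + 3 (base 4). Lift 5: 28. −1: 27.
[1] 27 ≡ 5^2 + 2 (base 5). Lift 6: 38. −1: 37.
[2] 37 ≡ 6^2 + 1 (base 6). Lift 7: 50. −1: 49.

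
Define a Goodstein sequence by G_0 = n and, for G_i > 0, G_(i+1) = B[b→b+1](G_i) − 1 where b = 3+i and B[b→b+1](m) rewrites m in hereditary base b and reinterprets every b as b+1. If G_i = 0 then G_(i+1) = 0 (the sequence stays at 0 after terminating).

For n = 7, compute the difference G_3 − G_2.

(0) 7|_3 = 2·3 + 1 ↦ 2·4 + 1|_4 = 9 ⇒ 8
(1) 8|_4 = 2·4 ↦ 2·5|_5 = 10 ⇒ 9
(2) 9|_5 = 5 + 4 ↦ 6 + 4|_6 = 10 ⇒ 9

0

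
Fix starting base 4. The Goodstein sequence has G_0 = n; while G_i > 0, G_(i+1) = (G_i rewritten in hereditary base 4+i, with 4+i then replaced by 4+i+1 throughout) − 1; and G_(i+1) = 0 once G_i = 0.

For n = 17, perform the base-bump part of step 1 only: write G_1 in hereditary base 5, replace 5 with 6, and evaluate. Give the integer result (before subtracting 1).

i=0: 17 = 4^2 + 1 (b=4); 4→5: 5^2 + 1 = 26; 26−1 = 25
i=1: 25 = 5^2 (b=5); 5→6: 6^2 = 36; 36−1 = 35

36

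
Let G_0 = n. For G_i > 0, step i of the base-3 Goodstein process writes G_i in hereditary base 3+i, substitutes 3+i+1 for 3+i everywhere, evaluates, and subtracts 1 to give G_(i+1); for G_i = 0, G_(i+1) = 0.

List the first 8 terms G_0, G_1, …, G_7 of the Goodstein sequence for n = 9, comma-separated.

i=0: 9 = 3^2 (b=3); 3→4: 4^2 = 16; 16−1 = 15
i=1: 15 = 3·4 + 3 (b=4); 4→5: 3·5 + 3 = 18; 18−1 = 17
i=2: 17 = 3·5 + 2 (b=5); 5→6: 3·6 + 2 = 20; 20−1 = 19
i=3: 19 = 3·6 + 1 (b=6); 6→7: 3·7 + 1 = 22; 22−1 = 21
i=4: 21 = 3·7 (b=7); 7→8: 3·8 = 24; 24−1 = 23
i=5: 23 = 2·8 + 7 (b=8); 8→9: 2·9 + 7 = 25; 25−1 = 24
i=6: 24 = 2·9 + 6 (b=9); 9→10: 2·10 + 6 = 26; 26−1 = 25

9, 15, 17, 19, 21, 23, 24, 25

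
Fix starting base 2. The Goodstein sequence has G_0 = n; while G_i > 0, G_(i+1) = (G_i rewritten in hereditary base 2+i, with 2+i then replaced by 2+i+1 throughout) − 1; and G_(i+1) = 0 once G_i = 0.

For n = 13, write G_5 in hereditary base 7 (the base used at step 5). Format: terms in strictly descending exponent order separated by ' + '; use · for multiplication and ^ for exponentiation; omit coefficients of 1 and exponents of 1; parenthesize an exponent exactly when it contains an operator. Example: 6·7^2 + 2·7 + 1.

7^(7 + 1) + 3·7^3 + 3·7^2 + 3·7

13 —HB2→ 2^(2 + 1) + 2^2 + 1 —bump→ 3^(3 + 1) + 3^3 + 1 = 109 —(−1)→ 108
108 —HB3→ 3^(3 + 1) + 3^3 —bump→ 4^(4 + 1) + 4^4 = 1280 —(−1)→ 1279
1279 —HB4→ 4^(4 + 1) + 3·4^3 + 3·4^2 + 3·4 + 3 —bump→ 5^(5 + 1) + 3·5^3 + 3·5^2 + 3·5 + 3 = 16093 —(−1)→ 16092
16092 —HB5→ 5^(5 + 1) + 3·5^3 + 3·5^2 + 3·5 + 2 —bump→ 6^(6 + 1) + 3·6^3 + 3·6^2 + 3·6 + 2 = 280712 —(−1)→ 280711
280711 —HB6→ 6^(6 + 1) + 3·6^3 + 3·6^2 + 3·6 + 1 —bump→ 7^(7 + 1) + 3·7^3 + 3·7^2 + 3·7 + 1 = 5765999 —(−1)→ 5765998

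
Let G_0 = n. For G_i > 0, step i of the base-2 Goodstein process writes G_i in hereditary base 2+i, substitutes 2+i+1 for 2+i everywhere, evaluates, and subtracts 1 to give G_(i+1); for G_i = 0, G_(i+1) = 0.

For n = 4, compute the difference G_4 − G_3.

23

G_0 = 4. HB_2(4) = 2^2. Bump = 27. G_1 = 26.
G_1 = 26. HB_3(26) = 2·3^2 + 2·3 + 2. Bump = 42. G_2 = 41.
G_2 = 41. HB_4(41) = 2·4^2 + 2·4 + 1. Bump = 61. G_3 = 60.
G_3 = 60. HB_5(60) = 2·5^2 + 2·5. Bump = 84. G_4 = 83.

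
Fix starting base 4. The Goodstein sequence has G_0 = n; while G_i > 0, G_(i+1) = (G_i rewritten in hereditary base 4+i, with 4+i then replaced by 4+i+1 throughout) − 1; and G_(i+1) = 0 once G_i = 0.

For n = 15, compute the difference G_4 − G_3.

2

15 —HB4→ 3·4 + 3 —bump→ 3·5 + 3 = 18 —(−1)→ 17
17 —HB5→ 3·5 + 2 —bump→ 3·6 + 2 = 20 —(−1)→ 19
19 —HB6→ 3·6 + 1 —bump→ 3·7 + 1 = 22 —(−1)→ 21
21 —HB7→ 3·7 —bump→ 3·8 = 24 —(−1)→ 23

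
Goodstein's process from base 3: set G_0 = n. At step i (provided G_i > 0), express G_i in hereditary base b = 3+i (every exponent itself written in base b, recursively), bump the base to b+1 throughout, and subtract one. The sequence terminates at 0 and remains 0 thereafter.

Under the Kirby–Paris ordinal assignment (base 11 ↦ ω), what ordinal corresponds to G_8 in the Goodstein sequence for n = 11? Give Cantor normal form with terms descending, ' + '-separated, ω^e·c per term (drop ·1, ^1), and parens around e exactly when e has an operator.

ω·5

G_0=11  [base 3] 3^2 + 2  →[3↦4]→  4^2 + 2 = 18  −1 ⇒ G_1=17
G_1=17  [base 4] 4^2 + 1  →[4↦5]→  5^2 + 1 = 26  −1 ⇒ G_2=25
G_2=25  [base 5] 5^2  →[5↦6]→  6^2 = 36  −1 ⇒ G_3=35
G_3=35  [base 6] 5·6 + 5  →[6↦7]→  5·7 + 5 = 40  −1 ⇒ G_4=39
G_4=39  [base 7] 5·7 + 4  →[7↦8]→  5·8 + 4 = 44  −1 ⇒ G_5=43
G_5=43  [base 8] 5·8 + 3  →[8↦9]→  5·9 + 3 = 48  −1 ⇒ G_6=47
G_6=47  [base 9] 5·9 + 2  →[9↦10]→  5·10 + 2 = 52  −1 ⇒ G_7=51
G_7=51  [base 10] 5·10 + 1  →[10↦11]→  5·11 + 1 = 56  −1 ⇒ G_8=55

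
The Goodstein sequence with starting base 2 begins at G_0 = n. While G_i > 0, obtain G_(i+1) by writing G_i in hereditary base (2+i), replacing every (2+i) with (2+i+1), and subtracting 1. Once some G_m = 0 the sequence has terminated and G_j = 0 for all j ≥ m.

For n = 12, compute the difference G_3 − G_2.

14620

G_0 = 12. HB_2(12) = 2^(2 + 1) + 2^2. Bump = 108. G_1 = 107.
G_1 = 107. HB_3(107) = 3^(3 + 1) + 2·3^2 + 2·3 + 2. Bump = 1066. G_2 = 1065.
G_2 = 1065. HB_4(1065) = 4^(4 + 1) + 2·4^2 + 2·4 + 1. Bump = 15686. G_3 = 15685.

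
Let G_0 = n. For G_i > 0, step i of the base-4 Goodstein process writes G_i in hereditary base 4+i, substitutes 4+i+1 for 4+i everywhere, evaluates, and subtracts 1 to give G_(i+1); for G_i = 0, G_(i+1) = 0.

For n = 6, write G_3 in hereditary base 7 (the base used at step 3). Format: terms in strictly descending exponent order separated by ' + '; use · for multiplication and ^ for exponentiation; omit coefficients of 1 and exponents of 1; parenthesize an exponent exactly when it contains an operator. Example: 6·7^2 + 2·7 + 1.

6

step 0: 6 = 4 + 2; sub 5 for 4: 5 + 2; = 7; G_1 = 7−1 = 6
step 1: 6 = 5 + 1; sub 6 for 5: 6 + 1; = 7; G_2 = 7−1 = 6
step 2: 6 = 6; sub 7 for 6: 7; = 7; G_3 = 7−1 = 6
step 3: 6 = 6; sub 8 for 7: 6; = 6; G_4 = 6−1 = 5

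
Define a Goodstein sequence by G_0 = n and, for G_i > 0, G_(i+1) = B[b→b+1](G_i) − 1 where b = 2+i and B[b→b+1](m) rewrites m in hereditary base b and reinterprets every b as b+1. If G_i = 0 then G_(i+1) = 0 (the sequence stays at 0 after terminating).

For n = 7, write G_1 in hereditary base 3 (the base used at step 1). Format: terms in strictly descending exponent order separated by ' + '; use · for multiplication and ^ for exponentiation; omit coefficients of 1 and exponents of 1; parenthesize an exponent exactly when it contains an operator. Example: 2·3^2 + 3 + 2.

3^3 + 3

(0) 7|_2 = 2^2 + 2 + 1 ↦ 3^3 + 3 + 1|_3 = 31 ⇒ 30
(1) 30|_3 = 3^3 + 3 ↦ 4^4 + 4|_4 = 260 ⇒ 259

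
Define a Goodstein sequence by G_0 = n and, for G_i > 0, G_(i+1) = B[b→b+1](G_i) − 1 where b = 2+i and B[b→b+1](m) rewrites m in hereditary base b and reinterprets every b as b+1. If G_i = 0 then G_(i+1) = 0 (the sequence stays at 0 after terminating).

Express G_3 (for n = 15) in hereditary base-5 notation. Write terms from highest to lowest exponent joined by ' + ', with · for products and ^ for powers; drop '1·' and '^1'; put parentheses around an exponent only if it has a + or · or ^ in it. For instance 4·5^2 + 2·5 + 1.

5^(5 + 1) + 5^5 + 2

15 —HB2→ 2^(2 + 1) + 2^2 + 2 + 1 —bump→ 3^(3 + 1) + 3^3 + 3 + 1 = 112 —(−1)→ 111
111 —HB3→ 3^(3 + 1) + 3^3 + 3 —bump→ 4^(4 + 1) + 4^4 + 4 = 1284 —(−1)→ 1283
1283 —HB4→ 4^(4 + 1) + 4^4 + 3 —bump→ 5^(5 + 1) + 5^5 + 3 = 18753 —(−1)→ 18752
18752 —HB5→ 5^(5 + 1) + 5^5 + 2 —bump→ 6^(6 + 1) + 6^6 + 2 = 326594 —(−1)→ 326593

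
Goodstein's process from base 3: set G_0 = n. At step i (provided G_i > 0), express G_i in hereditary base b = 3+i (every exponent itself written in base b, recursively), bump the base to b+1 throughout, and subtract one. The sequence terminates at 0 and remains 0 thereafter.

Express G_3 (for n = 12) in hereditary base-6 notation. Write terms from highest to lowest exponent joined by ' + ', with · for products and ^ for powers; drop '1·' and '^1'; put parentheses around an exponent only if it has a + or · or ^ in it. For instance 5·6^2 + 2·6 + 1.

6^2 + 1

base 3: 12 = 3^2 + 3; at 4: 4^2 + 4 = 20; next = 19
base 4: 19 = 4^2 + 3; at 5: 5^2 + 3 = 28; next = 27
base 5: 27 = 5^2 + 2; at 6: 6^2 + 2 = 38; next = 37
base 6: 37 = 6^2 + 1; at 7: 7^2 + 1 = 50; next = 49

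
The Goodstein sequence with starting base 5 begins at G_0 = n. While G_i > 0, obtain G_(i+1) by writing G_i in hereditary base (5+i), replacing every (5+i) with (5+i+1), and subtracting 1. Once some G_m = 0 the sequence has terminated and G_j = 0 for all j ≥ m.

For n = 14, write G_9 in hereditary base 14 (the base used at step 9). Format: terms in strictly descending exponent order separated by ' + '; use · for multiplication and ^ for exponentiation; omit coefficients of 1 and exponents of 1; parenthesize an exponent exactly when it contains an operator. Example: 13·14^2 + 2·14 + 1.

14 + 5

14 —HB5→ 2·5 + 4 —bump→ 2·6 + 4 = 16 —(−1)→ 15
15 —HB6→ 2·6 + 3 —bump→ 2·7 + 3 = 17 —(−1)→ 16
16 —HB7→ 2·7 + 2 —bump→ 2·8 + 2 = 18 —(−1)→ 17
17 —HB8→ 2·8 + 1 —bump→ 2·9 + 1 = 19 —(−1)→ 18
18 —HB9→ 2·9 —bump→ 2·10 = 20 —(−1)→ 19
19 —HB10→ 10 + 9 —bump→ 11 + 9 = 20 —(−1)→ 19
19 —HB11→ 11 + 8 —bump→ 12 + 8 = 20 —(−1)→ 19
19 —HB12→ 12 + 7 —bump→ 13 + 7 = 20 —(−1)→ 19
19 —HB13→ 13 + 6 —bump→ 14 + 6 = 20 —(−1)→ 19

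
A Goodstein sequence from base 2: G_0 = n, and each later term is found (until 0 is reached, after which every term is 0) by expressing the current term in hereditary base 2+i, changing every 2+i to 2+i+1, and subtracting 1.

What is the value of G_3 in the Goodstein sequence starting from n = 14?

18750

G_0 = 14. HB_2(14) = 2^(2 + 1) + 2^2 + 2. Bump = 111. G_1 = 110.
G_1 = 110. HB_3(110) = 3^(3 + 1) + 3^3 + 2. Bump = 1282. G_2 = 1281.
G_2 = 1281. HB_4(1281) = 4^(4 + 1) + 4^4 + 1. Bump = 18751. G_3 = 18750.
G_3 = 18750. HB_5(18750) = 5^(5 + 1) + 5^5. Bump = 326592. G_4 = 326591.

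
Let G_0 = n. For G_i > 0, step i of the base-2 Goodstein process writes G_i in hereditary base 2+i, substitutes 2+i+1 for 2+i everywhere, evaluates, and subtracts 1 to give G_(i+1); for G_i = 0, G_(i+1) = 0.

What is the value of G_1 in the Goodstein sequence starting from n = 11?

84

i=0: 11 = 2^(2 + 1) + 2 + 1 (b=2); 2→3: 3^(3 + 1) + 3 + 1 = 85; 85−1 = 84
i=1: 84 = 3^(3 + 1) + 3 (b=3); 3→4: 4^(4 + 1) + 4 = 1028; 1028−1 = 1027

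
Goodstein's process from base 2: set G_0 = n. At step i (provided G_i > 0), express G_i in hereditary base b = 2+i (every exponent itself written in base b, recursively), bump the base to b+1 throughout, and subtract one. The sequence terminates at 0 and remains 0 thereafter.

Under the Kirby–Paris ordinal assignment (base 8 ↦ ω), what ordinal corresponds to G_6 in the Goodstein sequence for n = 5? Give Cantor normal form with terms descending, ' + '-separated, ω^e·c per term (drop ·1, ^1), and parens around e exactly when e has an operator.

ω^3·3 + ω^2·3 + ω·2 + 7

[0] 5 ≡ 2^2 + 1 (base 2). Lift 3: 28. −1: 27.
[1] 27 ≡ 3^3 (base 3). Lift 4: 256. −1: 255.
[2] 255 ≡ 3·4^3 + 3·4^2 + 3·4 + 3 (base 4). Lift 5: 468. −1: 467.
[3] 467 ≡ 3·5^3 + 3·5^2 + 3·5 + 2 (base 5). Lift 6: 776. −1: 775.
[4] 775 ≡ 3·6^3 + 3·6^2 + 3·6 + 1 (base 6). Lift 7: 1198. −1: 1197.
[5] 1197 ≡ 3·7^3 + 3·7^2 + 3·7 (base 7). Lift 8: 1752. −1: 1751.
[6] 1751 ≡ 3·8^3 + 3·8^2 + 2·8 + 7 (base 8). Lift 9: 2455. −1: 2454.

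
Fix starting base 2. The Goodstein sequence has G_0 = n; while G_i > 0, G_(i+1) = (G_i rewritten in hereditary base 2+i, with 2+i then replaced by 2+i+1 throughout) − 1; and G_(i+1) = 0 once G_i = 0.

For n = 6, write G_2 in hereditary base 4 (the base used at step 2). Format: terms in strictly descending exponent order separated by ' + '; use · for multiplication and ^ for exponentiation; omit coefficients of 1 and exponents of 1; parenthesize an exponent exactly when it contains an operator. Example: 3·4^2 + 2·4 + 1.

G_0 = 6. HB_2(6) = 2^2 + 2. Bump = 30. G_1 = 29.
G_1 = 29. HB_3(29) = 3^3 + 2. Bump = 258. G_2 = 257.
G_2 = 257. HB_4(257) = 4^4 + 1. Bump = 3126. G_3 = 3125.

4^4 + 1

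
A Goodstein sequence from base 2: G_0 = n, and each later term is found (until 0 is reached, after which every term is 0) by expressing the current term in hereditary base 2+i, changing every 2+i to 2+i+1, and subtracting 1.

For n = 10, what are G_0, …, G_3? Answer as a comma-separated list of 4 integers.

10, 83, 1025, 15625

(0) 10|_2 = 2^(2 + 1) + 2 ↦ 3^(3 + 1) + 3|_3 = 84 ⇒ 83
(1) 83|_3 = 3^(3 + 1) + 2 ↦ 4^(4 + 1) + 2|_4 = 1026 ⇒ 1025
(2) 1025|_4 = 4^(4 + 1) + 1 ↦ 5^(5 + 1) + 1|_5 = 15626 ⇒ 15625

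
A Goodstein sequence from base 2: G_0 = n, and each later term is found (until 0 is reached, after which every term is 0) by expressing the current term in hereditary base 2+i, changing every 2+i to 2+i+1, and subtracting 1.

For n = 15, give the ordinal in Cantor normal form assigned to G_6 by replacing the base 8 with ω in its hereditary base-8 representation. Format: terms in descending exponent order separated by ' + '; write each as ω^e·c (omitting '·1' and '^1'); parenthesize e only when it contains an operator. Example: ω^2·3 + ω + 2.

i=0: 15 = 2^(2 + 1) + 2^2 + 2 + 1 (b=2); 2→3: 3^(3 + 1) + 3^3 + 3 + 1 = 112; 112−1 = 111
i=1: 111 = 3^(3 + 1) + 3^3 + 3 (b=3); 3→4: 4^(4 + 1) + 4^4 + 4 = 1284; 1284−1 = 1283
i=2: 1283 = 4^(4 + 1) + 4^4 + 3 (b=4); 4→5: 5^(5 + 1) + 5^5 + 3 = 18753; 18753−1 = 18752
i=3: 18752 = 5^(5 + 1) + 5^5 + 2 (b=5); 5→6: 6^(6 + 1) + 6^6 + 2 = 326594; 326594−1 = 326593
i=4: 326593 = 6^(6 + 1) + 6^6 + 1 (b=6); 6→7: 7^(7 + 1) + 7^7 + 1 = 6588345; 6588345−1 = 6588344
i=5: 6588344 = 7^(7 + 1) + 7^7 (b=7); 7→8: 8^(8 + 1) + 8^8 = 150994944; 150994944−1 = 150994943
i=6: 150994943 = 8^(8 + 1) + 7·8^7 + 7·8^6 + 7·8^5 + 7·8^4 + 7·8^3 + 7·8^2 + 7·8 + 7 (b=8); 8→9: 9^(9 + 1) + 7·9^7 + 7·9^6 + 7·9^5 + 7·9^4 + 7·9^3 + 7·9^2 + 7·9 + 7 = 3524450281; 3524450281−1 = 3524450280

ω^(ω + 1) + ω^7·7 + ω^6·7 + ω^5·7 + ω^4·7 + ω^3·7 + ω^2·7 + ω·7 + 7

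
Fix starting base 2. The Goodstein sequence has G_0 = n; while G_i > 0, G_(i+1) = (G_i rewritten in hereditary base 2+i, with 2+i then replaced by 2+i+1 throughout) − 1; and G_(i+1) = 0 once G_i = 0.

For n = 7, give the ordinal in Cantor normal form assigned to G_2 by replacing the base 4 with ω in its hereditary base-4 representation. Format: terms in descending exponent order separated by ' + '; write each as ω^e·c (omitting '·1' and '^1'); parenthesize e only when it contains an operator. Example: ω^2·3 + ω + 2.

G_0 = 7. HB_2(7) = 2^2 + 2 + 1. Bump = 31. G_1 = 30.
G_1 = 30. HB_3(30) = 3^3 + 3. Bump = 260. G_2 = 259.

ω^ω + 3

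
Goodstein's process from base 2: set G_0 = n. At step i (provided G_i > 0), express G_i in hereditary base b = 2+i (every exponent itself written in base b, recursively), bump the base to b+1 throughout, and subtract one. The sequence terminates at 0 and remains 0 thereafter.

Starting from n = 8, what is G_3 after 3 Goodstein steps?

[0] 8 ≡ 2^(2 + 1) (base 2). Lift 3: 81. −1: 80.
[1] 80 ≡ 2·3^3 + 2·3^2 + 2·3 + 2 (base 3). Lift 4: 554. −1: 553.
[2] 553 ≡ 2·4^4 + 2·4^2 + 2·4 + 1 (base 4). Lift 5: 6311. −1: 6310.

6310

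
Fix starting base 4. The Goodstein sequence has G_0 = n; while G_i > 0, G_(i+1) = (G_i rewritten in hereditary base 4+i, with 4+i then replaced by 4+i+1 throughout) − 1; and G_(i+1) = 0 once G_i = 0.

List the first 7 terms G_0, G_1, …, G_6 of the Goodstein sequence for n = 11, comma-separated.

11, 12, 13, 14, 15, 15, 15

i=0: 11 = 2·4 + 3 (b=4); 4→5: 2·5 + 3 = 13; 13−1 = 12
i=1: 12 = 2·5 + 2 (b=5); 5→6: 2·6 + 2 = 14; 14−1 = 13
i=2: 13 = 2·6 + 1 (b=6); 6→7: 2·7 + 1 = 15; 15−1 = 14
i=3: 14 = 2·7 (b=7); 7→8: 2·8 = 16; 16−1 = 15
i=4: 15 = 8 + 7 (b=8); 8→9: 9 + 7 = 16; 16−1 = 15
i=5: 15 = 9 + 6 (b=9); 9→10: 10 + 6 = 16; 16−1 = 15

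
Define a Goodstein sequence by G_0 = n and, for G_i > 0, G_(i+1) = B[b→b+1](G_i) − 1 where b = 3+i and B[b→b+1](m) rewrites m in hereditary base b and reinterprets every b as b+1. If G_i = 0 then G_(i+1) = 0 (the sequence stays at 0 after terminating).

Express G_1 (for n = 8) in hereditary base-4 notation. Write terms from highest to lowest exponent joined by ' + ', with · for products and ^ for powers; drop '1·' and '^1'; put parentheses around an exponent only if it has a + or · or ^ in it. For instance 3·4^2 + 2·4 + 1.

2·4 + 1

i=0: 8 = 2·3 + 2 (b=3); 3→4: 2·4 + 2 = 10; 10−1 = 9
i=1: 9 = 2·4 + 1 (b=4); 4→5: 2·5 + 1 = 11; 11−1 = 10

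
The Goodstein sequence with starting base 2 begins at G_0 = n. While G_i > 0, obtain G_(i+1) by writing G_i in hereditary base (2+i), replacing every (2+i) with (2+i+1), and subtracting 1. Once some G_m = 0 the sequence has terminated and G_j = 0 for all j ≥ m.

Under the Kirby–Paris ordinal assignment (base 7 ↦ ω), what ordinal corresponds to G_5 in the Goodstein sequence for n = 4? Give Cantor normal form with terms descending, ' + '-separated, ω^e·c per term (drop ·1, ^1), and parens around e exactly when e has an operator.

G_0 = 4. HB_2(4) = 2^2. Bump = 27. G_1 = 26.
G_1 = 26. HB_3(26) = 2·3^2 + 2·3 + 2. Bump = 42. G_2 = 41.
G_2 = 41. HB_4(41) = 2·4^2 + 2·4 + 1. Bump = 61. G_3 = 60.
G_3 = 60. HB_5(60) = 2·5^2 + 2·5. Bump = 84. G_4 = 83.
G_4 = 83. HB_6(83) = 2·6^2 + 6 + 5. Bump = 110. G_5 = 109.
G_5 = 109. HB_7(109) = 2·7^2 + 7 + 4. Bump = 140. G_6 = 139.

ω^2·2 + ω + 4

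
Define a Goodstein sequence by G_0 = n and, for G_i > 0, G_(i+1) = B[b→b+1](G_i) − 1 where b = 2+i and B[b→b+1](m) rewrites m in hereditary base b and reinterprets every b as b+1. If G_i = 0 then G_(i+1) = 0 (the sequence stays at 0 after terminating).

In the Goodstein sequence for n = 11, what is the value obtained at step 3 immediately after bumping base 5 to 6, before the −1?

279938

11 —HB2→ 2^(2 + 1) + 2 + 1 —bump→ 3^(3 + 1) + 3 + 1 = 85 —(−1)→ 84
84 —HB3→ 3^(3 + 1) + 3 —bump→ 4^(4 + 1) + 4 = 1028 —(−1)→ 1027
1027 —HB4→ 4^(4 + 1) + 3 —bump→ 5^(5 + 1) + 3 = 15628 —(−1)→ 15627
15627 —HB5→ 5^(5 + 1) + 2 —bump→ 6^(6 + 1) + 2 = 279938 —(−1)→ 279937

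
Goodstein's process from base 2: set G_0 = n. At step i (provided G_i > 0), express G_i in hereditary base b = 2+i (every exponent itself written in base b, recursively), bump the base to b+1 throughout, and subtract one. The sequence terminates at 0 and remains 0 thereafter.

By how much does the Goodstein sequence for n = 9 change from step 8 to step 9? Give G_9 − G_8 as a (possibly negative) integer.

825935012890

step 0: 9 = 2^(2 + 1) + 1; sub 3 for 2: 3^(3 + 1) + 1; = 82; G_1 = 82−1 = 81
step 1: 81 = 3^(3 + 1); sub 4 for 3: 4^(4 + 1); = 1024; G_2 = 1024−1 = 1023
step 2: 1023 = 3·4^4 + 3·4^3 + 3·4^2 + 3·4 + 3; sub 5 for 4: 3·5^5 + 3·5^3 + 3·5^2 + 3·5 + 3; = 9843; G_3 = 9843−1 = 9842
step 3: 9842 = 3·5^5 + 3·5^3 + 3·5^2 + 3·5 + 2; sub 6 for 5: 3·6^6 + 3·6^3 + 3·6^2 + 3·6 + 2; = 140744; G_4 = 140744−1 = 140743
step 4: 140743 = 3·6^6 + 3·6^3 + 3·6^2 + 3·6 + 1; sub 7 for 6: 3·7^7 + 3·7^3 + 3·7^2 + 3·7 + 1; = 2471827; G_5 = 2471827−1 = 2471826
step 5: 2471826 = 3·7^7 + 3·7^3 + 3·7^2 + 3·7; sub 8 for 7: 3·8^8 + 3·8^3 + 3·8^2 + 3·8; = 50333400; G_6 = 50333400−1 = 50333399
step 6: 50333399 = 3·8^8 + 3·8^3 + 3·8^2 + 2·8 + 7; sub 9 for 8: 3·9^9 + 3·9^3 + 3·9^2 + 2·9 + 7; = 1162263922; G_7 = 1162263922−1 = 1162263921
step 7: 1162263921 = 3·9^9 + 3·9^3 + 3·9^2 + 2·9 + 6; sub 10 for 9: 3·10^10 + 3·10^3 + 3·10^2 + 2·10 + 6; = 30000003326; G_8 = 30000003326−1 = 30000003325
step 8: 30000003325 = 3·10^10 + 3·10^3 + 3·10^2 + 2·10 + 5; sub 11 for 10: 3·11^11 + 3·11^3 + 3·11^2 + 2·11 + 5; = 855935016216; G_9 = 855935016216−1 = 855935016215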